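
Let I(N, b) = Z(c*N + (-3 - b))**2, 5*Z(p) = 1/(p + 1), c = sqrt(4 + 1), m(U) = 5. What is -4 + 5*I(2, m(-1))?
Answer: -16751/4205 + 28*sqrt(5)/4205 ≈ -3.9687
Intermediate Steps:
c = sqrt(5) ≈ 2.2361
Z(p) = 1/(5*(1 + p)) (Z(p) = 1/(5*(p + 1)) = 1/(5*(1 + p)))
I(N, b) = 1/(25*(-2 - b + N*sqrt(5))**2) (I(N, b) = (1/(5*(1 + (sqrt(5)*N + (-3 - b)))))**2 = (1/(5*(1 + (N*sqrt(5) + (-3 - b)))))**2 = (1/(5*(1 + (-3 - b + N*sqrt(5)))))**2 = (1/(5*(-2 - b + N*sqrt(5))))**2 = 1/(25*(-2 - b + N*sqrt(5))**2))
-4 + 5*I(2, m(-1)) = -4 + 5*(1/(25*(2 + 5 - 1*2*sqrt(5))**2)) = -4 + 5*(1/(25*(2 + 5 - 2*sqrt(5))**2)) = -4 + 5*(1/(25*(7 - 2*sqrt(5))**2)) = -4 + 1/(5*(7 - 2*sqrt(5))**2)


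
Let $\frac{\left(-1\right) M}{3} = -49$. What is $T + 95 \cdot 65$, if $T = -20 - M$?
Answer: $6008$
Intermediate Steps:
$M = 147$ ($M = \left(-3\right) \left(-49\right) = 147$)
$T = -167$ ($T = -20 - 147 = -167$)
$T + 95 \cdot 65 = -167 + 95 \cdot 65 = -167 + 6175 = 6008$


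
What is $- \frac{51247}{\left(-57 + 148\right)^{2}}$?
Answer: $- \frac{7321}{1183} \approx -6.1885$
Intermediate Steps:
$- \frac{51247}{\left(-57 + 148\right)^{2}} = - \frac{51247}{91^{2}} = - \frac{51247}{8281} = \left(-51247\right) \frac{1}{8281} = - \frac{7321}{1183}$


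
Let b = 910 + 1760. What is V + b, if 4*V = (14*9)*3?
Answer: 5529/2 ≈ 2764.5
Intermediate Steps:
b = 2670
V = 189/2 (V = ((14*9)*3)/4 = (126*3)/4 = (¼)*378 = 189/2 ≈ 94.500)
V + b = 189/2 + 2670 = 5529/2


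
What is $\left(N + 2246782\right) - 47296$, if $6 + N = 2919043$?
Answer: $5118523$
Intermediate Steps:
$N = 2919037$ ($N = -6 + 2919043 = 2919037$)
$\left(N + 2246782\right) - 47296 = \left(2919037 + 2246782\right) - 47296 = 5165819 - 47296 = 5118523$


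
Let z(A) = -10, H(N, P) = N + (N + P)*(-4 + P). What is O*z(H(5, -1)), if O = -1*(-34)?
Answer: -340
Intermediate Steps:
H(N, P) = N + (-4 + P)*(N + P)
O = 34
O*z(H(5, -1)) = 34*(-10) = -340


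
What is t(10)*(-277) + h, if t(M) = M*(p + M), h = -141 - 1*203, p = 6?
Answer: -44664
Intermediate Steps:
h = -344 (h = -141 - 203 = -344)
t(M) = M*(6 + M)
t(10)*(-277) + h = (10*(6 + 10))*(-277) - 344 = (10*16)*(-277) - 344 = 160*(-277) - 344 = -44320 - 344 = -44664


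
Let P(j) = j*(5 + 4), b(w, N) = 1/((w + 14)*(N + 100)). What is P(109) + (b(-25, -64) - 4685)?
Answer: -1466785/396 ≈ -3704.0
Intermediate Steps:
b(w, N) = 1/((14 + w)*(100 + N))
P(j) = 9*j (P(j) = j*9 = 9*j)
P(109) + (b(-25, -64) - 4685) = 9*109 + (1/(1400 + 14*(-64) + 100*(-25) - 64*(-25)) - 4685) = 981 + (1/(1400 - 896 - 2500 + 1600) - 4685) = 981 + (1/(-396) - 4685) = 981 + (-1/396 - 4685) = 981 - 1855261/396 = -1466785/396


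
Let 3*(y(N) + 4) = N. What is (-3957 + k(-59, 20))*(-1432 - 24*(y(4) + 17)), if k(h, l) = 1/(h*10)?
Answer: 2073152328/295 ≈ 7.0276e+6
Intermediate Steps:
y(N) = -4 + N/3
k(h, l) = 1/(10*h)
(-3957 + k(-59, 20))*(-1432 - 24*(y(4) + 17)) = (-3957 + (⅒)/(-59))*(-1432 - 24*((-4 + (⅓)*4) + 17)) = (-3957 + (⅒)*(-1/59))*(-1432 - 24*((-4 + 4/3) + 17)) = (-3957 - 1/590)*(-1432 - 24*(-8/3 + 17)) = -2334631*(-1432 - 24*43/3)/590 = -2334631*(-1432 - 344)/590 = -2334631/590*(-1776) = 2073152328/295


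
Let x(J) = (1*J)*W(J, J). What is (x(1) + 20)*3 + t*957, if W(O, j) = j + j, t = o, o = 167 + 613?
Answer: 746526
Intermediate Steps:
o = 780
t = 780
W(O, j) = 2*j
x(J) = 2*J**2 (x(J) = (1*J)*(2*J) = J*(2*J) = 2*J**2)
(x(1) + 20)*3 + t*957 = (2*1**2 + 20)*3 + 780*957 = (2*1 + 20)*3 + 746460 = (2 + 20)*3 + 746460 = 22*3 + 746460 = 66 + 746460 = 746526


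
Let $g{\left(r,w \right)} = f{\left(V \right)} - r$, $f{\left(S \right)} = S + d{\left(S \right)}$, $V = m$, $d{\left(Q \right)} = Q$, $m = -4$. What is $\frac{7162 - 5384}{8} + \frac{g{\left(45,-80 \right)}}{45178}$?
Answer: $\frac{20081515}{90356} \approx 222.25$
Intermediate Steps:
$V = -4$
$f{\left(S \right)} = 2 S$ ($f{\left(S \right)} = S + S = 2 S$)
$g{\left(r,w \right)} = -8 - r$ ($g{\left(r,w \right)} = 2 \left(-4\right) - r = -8 - r$)
$\frac{7162 - 5384}{8} + \frac{g{\left(45,-80 \right)}}{45178} = \frac{7162 - 5384}{8} + \frac{-8 - 45}{45178} = \left(7162 - 5384\right) \frac{1}{8} + \left(-8 - 45\right) \frac{1}{45178} = 1778 \cdot \frac{1}{8} - \frac{53}{45178} = \frac{889}{4} - \frac{53}{45178} = \frac{20081515}{90356}$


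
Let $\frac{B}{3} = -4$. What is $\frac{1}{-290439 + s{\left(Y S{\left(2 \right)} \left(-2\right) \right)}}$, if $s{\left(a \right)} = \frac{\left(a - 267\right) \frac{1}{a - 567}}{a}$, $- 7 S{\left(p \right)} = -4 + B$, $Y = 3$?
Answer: $- \frac{26016}{7556061941} \approx -3.4431 \cdot 10^{-6}$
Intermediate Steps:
$B = -12$ ($B = 3 \left(-4\right) = -12$)
$S{\left(p \right)} = \frac{16}{7}$ ($S{\left(p \right)} = - \frac{-4 - 12}{7} = \left(- \frac{1}{7}\right) \left(-16\right) = \frac{16}{7}$)
$s{\left(a \right)} = \frac{-267 + a}{a \left(-567 + a\right)}$ ($s{\left(a \right)} = \frac{\left(-267 + a\right) \frac{1}{-567 + a}}{a} = \frac{\frac{1}{-567 + a} \left(-267 + a\right)}{a} = \frac{-267 + a}{a \left(-567 + a\right)}$)
$\frac{1}{-290439 + s{\left(Y S{\left(2 \right)} \left(-2\right) \right)}} = \frac{1}{-290439 + \frac{-267 + 3 \cdot \frac{16}{7} \left(-2\right)}{3 \cdot \frac{16}{7} \left(-2\right) \left(-567 + 3 \cdot \frac{16}{7} \left(-2\right)\right)}} = \frac{1}{-290439 + \frac{-267 + \frac{48}{7} \left(-2\right)}{\frac{48}{7} \left(-2\right) \left(-567 + \frac{48}{7} \left(-2\right)\right)}} = \frac{1}{-290439 + \frac{-267 - \frac{96}{7}}{\left(- \frac{96}{7}\right) \left(-567 - \frac{96}{7}\right)}} = \frac{1}{-290439 - \frac{7}{96} \frac{1}{- \frac{4065}{7}} \left(- \frac{1965}{7}\right)} = \frac{1}{-290439 - \left(- \frac{49}{390240}\right) \left(- \frac{1965}{7}\right)} = \frac{1}{-290439 - \frac{917}{26016}} = \frac{1}{- \frac{7556061941}{26016}} = - \frac{26016}{7556061941}$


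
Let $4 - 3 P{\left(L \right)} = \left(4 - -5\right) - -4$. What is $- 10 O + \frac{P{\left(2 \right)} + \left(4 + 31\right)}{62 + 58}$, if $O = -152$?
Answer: $\frac{22804}{15} \approx 1520.3$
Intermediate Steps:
$P{\left(L \right)} = -3$ ($P{\left(L \right)} = \frac{4}{3} - \frac{\left(4 - -5\right) - -4}{3} = \frac{4}{3} - \frac{\left(4 + 5\right) + 4}{3} = \frac{4}{3} - \frac{9 + 4}{3} = \frac{4}{3} - \frac{13}{3} = -3$)
$- 10 O + \frac{P{\left(2 \right)} + \left(4 + 31\right)}{62 + 58} = \left(-10\right) \left(-152\right) + \frac{-3 + \left(4 + 31\right)}{62 + 58} = 1520 + \frac{-3 + 35}{120} = 1520 + 32 \cdot \frac{1}{120} = 1520 + \frac{4}{15} = \frac{22804}{15}$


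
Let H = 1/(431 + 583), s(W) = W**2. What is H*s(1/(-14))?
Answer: 1/198744 ≈ 5.0316e-6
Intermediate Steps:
H = 1/1014 ≈ 0.00098619
H*s(1/(-14)) = (1/(-14))**2/1014 = (-1/14)**2/1014 = (1/1014)*(1/196) = 1/198744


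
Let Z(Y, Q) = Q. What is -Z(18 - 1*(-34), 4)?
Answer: -4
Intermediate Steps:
-Z(18 - 1*(-34), 4) = -1*4 = -4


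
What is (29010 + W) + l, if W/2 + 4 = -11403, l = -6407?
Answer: -211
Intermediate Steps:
W = -22814 (W = -8 + 2*(-11403) = -8 - 22806 = -22814)
(29010 + W) + l = (29010 - 22814) - 6407 = 6196 - 6407 = -211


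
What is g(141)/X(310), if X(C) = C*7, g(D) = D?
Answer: 141/2170 ≈ 0.064977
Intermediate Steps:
X(C) = 7*C
g(141)/X(310) = 141/((7*310)) = 141/2170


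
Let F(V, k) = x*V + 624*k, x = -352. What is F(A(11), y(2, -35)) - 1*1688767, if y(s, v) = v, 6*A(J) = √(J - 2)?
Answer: -1710783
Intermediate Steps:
A(J) = √(-2 + J)/6 (A(J) = √(J - 2)/6 = √(-2 + J)/6)
F(V, k) = -352*V + 624*k
F(A(11), y(2, -35)) - 1*1688767 = (-176*√(-2 + 11)/3 + 624*(-35)) - 1*1688767 = (-176*√9/3 - 21840) - 1688767 = (-176*3/3 - 21840) - 1688767 = (-352*½ - 21840) - 1688767 = (-176 - 21840) - 1688767 = -22016 - 1688767 = -1710783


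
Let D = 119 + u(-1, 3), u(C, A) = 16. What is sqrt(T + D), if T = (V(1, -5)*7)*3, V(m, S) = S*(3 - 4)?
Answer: 4*sqrt(15) ≈ 15.492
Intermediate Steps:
V(m, S) = -S (V(m, S) = S*(-1) = -S)
D = 135 (D = 119 + 16 = 135)
T = 105 (T = (-1*(-5)*7)*3 = (5*7)*3 = 35*3 = 105)
sqrt(T + D) = sqrt(105 + 135) = sqrt(240) = 4*sqrt(15)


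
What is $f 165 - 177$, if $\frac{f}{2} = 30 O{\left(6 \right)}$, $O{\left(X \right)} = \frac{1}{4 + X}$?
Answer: $813$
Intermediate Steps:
$f = 6$ ($f = 2 \frac{30}{4 + 6} = 2 \cdot \frac{30}{10} = 2 \cdot 30 \cdot \frac{1}{10} = 2 \cdot 3 = 6$)
$f 165 - 177 = 6 \cdot 165 - 177 = 990 - 177 = 813$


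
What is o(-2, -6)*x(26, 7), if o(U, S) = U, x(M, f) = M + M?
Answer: -104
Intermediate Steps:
x(M, f) = 2*M
o(-2, -6)*x(26, 7) = -4*26 = -2*52 = -104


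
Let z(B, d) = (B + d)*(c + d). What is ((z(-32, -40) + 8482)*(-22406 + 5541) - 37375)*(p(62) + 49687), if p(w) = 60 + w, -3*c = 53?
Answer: -10614785281065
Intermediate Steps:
c = -53/3 (c = -⅓*53 = -53/3 ≈ -17.667)
z(B, d) = (-53/3 + d)*(B + d) (z(B, d) = (B + d)*(-53/3 + d) = (-53/3 + d)*(B + d))
((z(-32, -40) + 8482)*(-22406 + 5541) - 37375)*(p(62) + 49687) = ((((-40)² - 53/3*(-32) - 53/3*(-40) - 32*(-40)) + 8482)*(-22406 + 5541) - 37375)*((60 + 62) + 49687) = (((1600 + 1696/3 + 2120/3 + 1280) + 8482)*(-16865) - 37375)*(122 + 49687) = ((4152 + 8482)*(-16865) - 37375)*49809 = (12634*(-16865) - 37375)*49809 = (-213072410 - 37375)*49809 = -213109785*49809 = -10614785281065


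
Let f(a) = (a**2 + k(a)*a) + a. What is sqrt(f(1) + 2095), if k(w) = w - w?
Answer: 3*sqrt(233) ≈ 45.793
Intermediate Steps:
k(w) = 0
f(a) = a + a**2 (f(a) = (a**2 + 0*a) + a = (a**2 + 0) + a = a**2 + a = a + a**2)
sqrt(f(1) + 2095) = sqrt(1*(1 + 1) + 2095) = sqrt(1*2 + 2095) = sqrt(2 + 2095) = sqrt(2097) = 3*sqrt(233)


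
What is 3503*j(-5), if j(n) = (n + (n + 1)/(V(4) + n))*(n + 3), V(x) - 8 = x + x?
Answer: 413354/11 ≈ 37578.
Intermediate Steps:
V(x) = 8 + 2*x (V(x) = 8 + (x + x) = 8 + 2*x)
j(n) = (3 + n)*(n + (1 + n)/(16 + n)) (j(n) = (n + (n + 1)/((8 + 2*4) + n))*(n + 3) = (n + (1 + n)/((8 + 8) + n))*(3 + n) = (n + (1 + n)/(16 + n))*(3 + n) = (3 + n)*(n + (1 + n)/(16 + n)))
3503*j(-5) = 3503*((3 + (-5)**3 + 20*(-5)**2 + 52*(-5))/(16 - 5)) = 3503*((3 - 125 + 20*25 - 260)/11) = 3503*((3 - 125 + 500 - 260)/11) = 3503*((1/11)*118) = 3503*(118/11) = 413354/11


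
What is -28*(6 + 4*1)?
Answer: -280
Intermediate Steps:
-28*(6 + 4*1) = -28*(6 + 4) = -28*10 = -280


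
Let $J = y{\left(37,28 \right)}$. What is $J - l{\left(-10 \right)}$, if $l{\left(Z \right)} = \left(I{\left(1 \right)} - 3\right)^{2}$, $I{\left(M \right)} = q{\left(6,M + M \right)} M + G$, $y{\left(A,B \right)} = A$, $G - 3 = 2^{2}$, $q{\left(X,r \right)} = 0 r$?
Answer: $21$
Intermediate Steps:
$q{\left(X,r \right)} = 0$
$G = 7$ ($G = 3 + 2^{2} = 3 + 4 = 7$)
$J = 37$
$I{\left(M \right)} = 7$ ($I{\left(M \right)} = 0 M + 7 = 0 + 7 = 7$)
$l{\left(Z \right)} = 16$ ($l{\left(Z \right)} = \left(7 - 3\right)^{2} = 4^{2} = 16$)
$J - l{\left(-10 \right)} = 37 - 16 = 21$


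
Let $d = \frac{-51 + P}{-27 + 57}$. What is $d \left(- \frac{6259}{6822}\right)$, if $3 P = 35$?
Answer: $\frac{369281}{306990} \approx 1.2029$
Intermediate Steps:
$P = \frac{35}{3}$ ($P = \frac{1}{3} \cdot 35 = \frac{35}{3} \approx 11.667$)
$d = - \frac{59}{45}$ ($d = \frac{-51 + \frac{35}{3}}{-27 + 57} = - \frac{118}{3 \cdot 30} = \left(- \frac{118}{3}\right) \frac{1}{30} = - \frac{59}{45} \approx -1.3111$)
$d \left(- \frac{6259}{6822}\right) = - \frac{59 \left(- \frac{6259}{6822}\right)}{45} = - \frac{59 \left(\left(-6259\right) \frac{1}{6822}\right)}{45} = \left(- \frac{59}{45}\right) \left(- \frac{6259}{6822}\right) = \frac{369281}{306990}$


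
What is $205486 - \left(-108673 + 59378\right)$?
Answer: $254781$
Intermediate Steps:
$205486 - \left(-108673 + 59378\right) = 205486 - -49295 = 205486 + 49295 = 254781$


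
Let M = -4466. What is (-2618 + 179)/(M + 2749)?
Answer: 2439/1717 ≈ 1.4205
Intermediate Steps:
(-2618 + 179)/(M + 2749) = (-2618 + 179)/(-4466 + 2749) = -2439/(-1717) = -2439*(-1/1717) = 2439/1717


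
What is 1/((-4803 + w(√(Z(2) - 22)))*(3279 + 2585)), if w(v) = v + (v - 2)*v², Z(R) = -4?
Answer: I/(5864*(-4751*I + 25*√26)) ≈ -3.5868e-8 + 9.6239e-10*I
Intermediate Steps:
w(v) = v + v²*(-2 + v) (w(v) = v + (-2 + v)*v² = v + v²*(-2 + v))
1/((-4803 + w(√(Z(2) - 22)))*(3279 + 2585)) = 1/((-4803 + √(-4 - 22)*(1 + (√(-4 - 22))² - 2*√(-4 - 22)))*(3279 + 2585)) = 1/((-4803 + √(-26)*(1 + (√(-26))² - 2*I*√26))*5864) = 1/((-4803 + (I*√26)*(1 + (I*√26)² - 2*I*√26))*5864) = 1/((-4803 + (I*√26)*(1 - 26 - 2*I*√26))*5864) = 1/((-4803 + (I*√26)*(-25 - 2*I*√26))*5864) = 1/((-4803 + I*√26*(-25 - 2*I*√26))*5864) = 1/(-28164792 + 5864*I*√26*(-25 - 2*I*√26))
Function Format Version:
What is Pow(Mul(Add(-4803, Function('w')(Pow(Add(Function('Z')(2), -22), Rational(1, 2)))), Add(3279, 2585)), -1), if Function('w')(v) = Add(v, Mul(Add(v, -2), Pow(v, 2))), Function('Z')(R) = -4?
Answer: Mul(Rational(1, 5864), I, Pow(Add(Mul(-4751, I), Mul(25, Pow(26, Rational(1, 2)))), -1)) ≈ Add(-3.5868e-8, Mul(9.6239e-10, I))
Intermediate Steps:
Function('w')(v) = Add(v, Mul(Pow(v, 2), Add(-2, v))) (Function('w')(v) = Add(v, Mul(Add(-2, v), Pow(v, 2))) = Add(v, Mul(Pow(v, 2), Add(-2, v))))
Pow(Mul(Add(-4803, Function('w')(Pow(Add(Function('Z')(2), -22), Rational(1, 2)))), Add(3279, 2585)), -1) = Pow(Mul(Add(-4803, Mul(Pow(Add(-4, -22), Rational(1, 2)), Add(1, Pow(Pow(Add(-4, -22), Rational(1, 2)), 2), Mul(-2, Pow(Add(-4, -22), Rational(1, 2)))))), Add(3279, 2585)), -1) = Pow(Mul(Add(-4803, Mul(Pow(-26, Rational(1, 2)), Add(1, Pow(Pow(-26, Rational(1, 2)), 2), Mul(-2, Pow(-26, Rational(1, 2)))))), 5864), -1) = Pow(Mul(Add(-4803, Mul(Mul(I, Pow(26, Rational(1, 2))), Add(1, Pow(Mul(I, Pow(26, Rational(1, 2))), 2), Mul(-2, Mul(I, Pow(26, Rational(1, 2))))))), 5864), -1) = Pow(Mul(Add(-4803, Mul(Mul(I, Pow(26, Rational(1, 2))), Add(1, -26, Mul(-2, I, Pow(26, Rational(1, 2)))))), 5864), -1) = Pow(Mul(Add(-4803, Mul(Mul(I, Pow(26, Rational(1, 2))), Add(-25, Mul(-2, I, Pow(26, Rational(1, 2)))))), 5864), -1) = Pow(Mul(Add(-4803, Mul(I, Pow(26, Rational(1, 2)), Add(-25, Mul(-2, I, Pow(26, Rational(1, 2)))))), 5864), -1) = Pow(Add(-28164792, Mul(5864, I, Pow(26, Rational(1, 2)), Add(-25, Mul(-2, I, Pow(26, Rational(1, 2)))))), -1)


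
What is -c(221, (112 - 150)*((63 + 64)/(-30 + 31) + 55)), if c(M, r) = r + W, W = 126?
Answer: 6790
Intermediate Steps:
c(M, r) = 126 + r (c(M, r) = r + 126 = 126 + r)
-c(221, (112 - 150)*((63 + 64)/(-30 + 31) + 55)) = -(126 + (112 - 150)*((63 + 64)/(-30 + 31) + 55)) = -(126 - 38*(127/1 + 55)) = -(126 - 38*(127*1 + 55)) = -(126 - 38*(127 + 55)) = -(126 - 38*182) = -(126 - 6916) = -1*(-6790) = 6790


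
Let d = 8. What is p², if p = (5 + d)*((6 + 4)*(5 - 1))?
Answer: 270400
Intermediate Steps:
p = 520 (p = (5 + 8)*((6 + 4)*(5 - 1)) = 13*(10*4) = 13*40 = 520)
p² = 520² = 270400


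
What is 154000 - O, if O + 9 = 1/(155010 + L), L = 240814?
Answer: 60960458415/395824 ≈ 1.5401e+5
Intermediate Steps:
O = -3562415/395824 (O = -9 + 1/(155010 + 240814) = -9 + 1/395824 = -3562415/395824 ≈ -9.0000)
154000 - O = 154000 - 1*(-3562415/395824) = 154000 + 3562415/395824 = 60960458415/395824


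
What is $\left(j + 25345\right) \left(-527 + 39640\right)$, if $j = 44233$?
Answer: $2721404314$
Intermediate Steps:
$\left(j + 25345\right) \left(-527 + 39640\right) = \left(44233 + 25345\right) \left(-527 + 39640\right) = 69578 \cdot 39113 = 2721404314$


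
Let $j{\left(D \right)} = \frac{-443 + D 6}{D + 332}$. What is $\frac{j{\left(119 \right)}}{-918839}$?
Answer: $- \frac{271}{414396389} \approx -6.5396 \cdot 10^{-7}$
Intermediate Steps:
$j{\left(D \right)} = \frac{-443 + 6 D}{332 + D}$
$\frac{j{\left(119 \right)}}{-918839} = \frac{\frac{1}{332 + 119} \left(-443 + 6 \cdot 119\right)}{-918839} = \frac{-443 + 714}{451} \left(- \frac{1}{918839}\right) = \frac{1}{451} \cdot 271 \left(- \frac{1}{918839}\right) = \frac{271}{451} \left(- \frac{1}{918839}\right) = - \frac{271}{414396389}$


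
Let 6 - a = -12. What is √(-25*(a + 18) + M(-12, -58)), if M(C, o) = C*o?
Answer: 2*I*√51 ≈ 14.283*I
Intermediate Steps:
a = 18 (a = 6 - 1*(-12) = 6 + 12 = 18)
√(-25*(a + 18) + M(-12, -58)) = √(-25*(18 + 18) - 12*(-58)) = √(-25*36 + 696) = √(-900 + 696) = √(-204) = 2*I*√51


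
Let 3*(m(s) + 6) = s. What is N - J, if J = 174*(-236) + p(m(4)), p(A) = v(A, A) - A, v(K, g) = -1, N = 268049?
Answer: 927328/3 ≈ 3.0911e+5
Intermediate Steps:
m(s) = -6 + s/3
p(A) = -1 - A
J = -123181/3 (J = 174*(-236) + (-1 - (-6 + (⅓)*4)) = -41064 + (-1 - (-6 + 4/3)) = -41064 + (-1 - 1*(-14/3)) = -41064 + (-1 + 14/3) = -41064 + 11/3 = -123181/3 ≈ -41060.)
N - J = 268049 - 1*(-123181/3) = 268049 + 123181/3 = 927328/3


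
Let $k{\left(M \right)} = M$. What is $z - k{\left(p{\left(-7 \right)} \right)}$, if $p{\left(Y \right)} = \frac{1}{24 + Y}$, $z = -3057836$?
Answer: $- \frac{51983213}{17} \approx -3.0578 \cdot 10^{6}$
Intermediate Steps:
$z - k{\left(p{\left(-7 \right)} \right)} = -3057836 - \frac{1}{24 - 7} = -3057836 - \frac{1}{17} = - \frac{51983213}{17}$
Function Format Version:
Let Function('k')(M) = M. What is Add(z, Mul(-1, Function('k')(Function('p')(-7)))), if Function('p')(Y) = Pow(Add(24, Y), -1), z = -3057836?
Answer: Rational(-51983213, 17) ≈ -3.0578e+6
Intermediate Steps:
Add(z, Mul(-1, Function('k')(Function('p')(-7)))) = Add(-3057836, Mul(-1, Pow(Add(24, -7), -1))) = Add(-3057836, Mul(-1, Pow(17, -1))) = Add(-3057836, Mul(-1, Rational(1, 17))) = Add(-3057836, Rational(-1, 17)) = Rational(-51983213, 17)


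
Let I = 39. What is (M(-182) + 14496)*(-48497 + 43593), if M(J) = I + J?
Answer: -70387112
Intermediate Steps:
M(J) = 39 + J
(M(-182) + 14496)*(-48497 + 43593) = ((39 - 182) + 14496)*(-48497 + 43593) = (-143 + 14496)*(-4904) = 14353*(-4904) = -70387112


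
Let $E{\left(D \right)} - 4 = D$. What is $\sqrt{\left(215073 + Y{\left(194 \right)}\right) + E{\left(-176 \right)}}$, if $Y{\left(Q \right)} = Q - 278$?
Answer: $\sqrt{214817} \approx 463.48$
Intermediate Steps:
$Y{\left(Q \right)} = -278 + Q$
$E{\left(D \right)} = 4 + D$
$\sqrt{\left(215073 + Y{\left(194 \right)}\right) + E{\left(-176 \right)}} = \sqrt{\left(215073 + \left(-278 + 194\right)\right) + \left(4 - 176\right)} = \sqrt{\left(215073 - 84\right) - 172} = \sqrt{214989 - 172} = \sqrt{214817}$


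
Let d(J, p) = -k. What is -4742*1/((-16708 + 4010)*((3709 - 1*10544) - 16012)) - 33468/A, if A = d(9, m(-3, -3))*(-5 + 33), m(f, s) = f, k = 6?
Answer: 57794291939/290111206 ≈ 199.21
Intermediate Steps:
d(J, p) = -6 (d(J, p) = -1*6 = -6)
A = -168 (A = -6*(-5 + 33) = -6*28 = -168)
-4742*1/((-16708 + 4010)*((3709 - 1*10544) - 16012)) - 33468/A = -4742*1/((-16708 + 4010)*((3709 - 1*10544) - 16012)) - 33468/(-168) = -4742*(-1/(12698*((3709 - 10544) - 16012))) - 33468*(-1/168) = -4742*(-1/(12698*(-6835 - 16012))) + 2789/14 = -4742/((-22847*(-12698))) + 2789/14 = -4742/290111206 + 2789/14 = -4742*1/290111206 + 2789/14 = -2371/145055603 + 2789/14 = 57794291939/290111206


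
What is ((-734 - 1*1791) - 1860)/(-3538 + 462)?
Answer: 4385/3076 ≈ 1.4256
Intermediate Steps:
((-734 - 1*1791) - 1860)/(-3538 + 462) = ((-734 - 1791) - 1860)/(-3076) = (-2525 - 1860)*(-1/3076) = -4385*(-1/3076) = 4385/3076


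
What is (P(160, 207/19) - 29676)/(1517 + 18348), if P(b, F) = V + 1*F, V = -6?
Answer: -563751/377435 ≈ -1.4936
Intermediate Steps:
P(b, F) = -6 + F (P(b, F) = -6 + 1*F = -6 + F)
(P(160, 207/19) - 29676)/(1517 + 18348) = ((-6 + 207/19) - 29676)/(1517 + 18348) = ((-6 + 207*(1/19)) - 29676)/19865 = ((-6 + 207/19) - 29676)*(1/19865) = (93/19 - 29676)*(1/19865) = -563751/19*1/19865 = -563751/377435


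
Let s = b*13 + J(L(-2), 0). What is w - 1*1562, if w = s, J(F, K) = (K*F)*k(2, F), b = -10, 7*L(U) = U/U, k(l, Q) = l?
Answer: -1692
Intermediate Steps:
L(U) = ⅐ (L(U) = (U/U)/7 = (⅐)*1 = ⅐)
J(F, K) = 2*F*K (J(F, K) = (K*F)*2 = (F*K)*2 = 2*F*K)
s = -130 (s = -10*13 + 2*(⅐)*0 = -130 + 0 = -130)
w = -130
w - 1*1562 = -130 - 1*1562 = -130 - 1562 = -1692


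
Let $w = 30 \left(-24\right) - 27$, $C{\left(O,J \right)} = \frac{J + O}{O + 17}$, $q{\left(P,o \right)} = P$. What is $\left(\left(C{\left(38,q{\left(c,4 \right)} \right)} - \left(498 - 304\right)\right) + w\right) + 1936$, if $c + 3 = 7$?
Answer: $\frac{54767}{55} \approx 995.76$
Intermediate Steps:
$c = 4$ ($c = -3 + 7 = 4$)
$C{\left(O,J \right)} = \frac{J + O}{17 + O}$
$w = -747$ ($w = -720 - 27 = -747$)
$\left(\left(C{\left(38,q{\left(c,4 \right)} \right)} - \left(498 - 304\right)\right) + w\right) + 1936 = \left(\left(\frac{4 + 38}{17 + 38} - \left(498 - 304\right)\right) - 747\right) + 1936 = \left(\left(\frac{1}{55} \cdot 42 - \left(498 - 304\right)\right) - 747\right) + 1936 = \left(\left(\frac{1}{55} \cdot 42 - 194\right) - 747\right) + 1936 = \left(\left(\frac{42}{55} - 194\right) - 747\right) + 1936 = \left(- \frac{10628}{55} - 747\right) + 1936 = - \frac{51713}{55} + 1936 = \frac{54767}{55}$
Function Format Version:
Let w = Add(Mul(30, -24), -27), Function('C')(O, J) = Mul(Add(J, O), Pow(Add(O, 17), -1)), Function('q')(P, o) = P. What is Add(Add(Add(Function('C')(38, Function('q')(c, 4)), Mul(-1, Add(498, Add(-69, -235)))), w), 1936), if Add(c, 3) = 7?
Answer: Rational(54767, 55) ≈ 995.76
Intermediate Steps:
c = 4 (c = Add(-3, 7) = 4)
Function('C')(O, J) = Mul(Pow(Add(17, O), -1), Add(J, O)) (Function('C')(O, J) = Mul(Add(J, O), Pow(Add(17, O), -1)) = Mul(Pow(Add(17, O), -1), Add(J, O)))
w = -747 (w = Add(-720, -27) = -747)
Add(Add(Add(Function('C')(38, Function('q')(c, 4)), Mul(-1, Add(498, Add(-69, -235)))), w), 1936) = Add(Add(Add(Mul(Pow(Add(17, 38), -1), Add(4, 38)), Mul(-1, Add(498, Add(-69, -235)))), -747), 1936) = Add(Add(Add(Mul(Pow(55, -1), 42), Mul(-1, Add(498, -304))), -747), 1936) = Add(Add(Add(Mul(Rational(1, 55), 42), Mul(-1, 194)), -747), 1936) = Add(Add(Add(Rational(42, 55), -194), -747), 1936) = Add(Add(Rational(-10628, 55), -747), 1936) = Add(Rational(-51713, 55), 1936) = Rational(54767, 55)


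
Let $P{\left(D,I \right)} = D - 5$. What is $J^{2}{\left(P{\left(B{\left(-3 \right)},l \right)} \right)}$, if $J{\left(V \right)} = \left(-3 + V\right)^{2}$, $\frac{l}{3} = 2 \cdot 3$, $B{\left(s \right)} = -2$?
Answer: $10000$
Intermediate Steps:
$l = 18$ ($l = 3 \cdot 2 \cdot 3 = 3 \cdot 6 = 18$)
$P{\left(D,I \right)} = -5 + D$
$J^{2}{\left(P{\left(B{\left(-3 \right)},l \right)} \right)} = \left(\left(-3 - 7\right)^{2}\right)^{2} = \left(\left(-10\right)^{2}\right)^{2} = 100^{2} = 10000$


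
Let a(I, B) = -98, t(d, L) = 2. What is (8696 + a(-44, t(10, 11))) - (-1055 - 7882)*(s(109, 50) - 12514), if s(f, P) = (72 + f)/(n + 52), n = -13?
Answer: -1453238061/13 ≈ -1.1179e+8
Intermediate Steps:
s(f, P) = 24/13 + f/39 (s(f, P) = (72 + f)/(-13 + 52) = (72 + f)/39 = (72 + f)*(1/39) = 24/13 + f/39)
(8696 + a(-44, t(10, 11))) - (-1055 - 7882)*(s(109, 50) - 12514) = (8696 - 98) - (-1055 - 7882)*((24/13 + (1/39)*109) - 12514) = 8598 - (-8937)*((24/13 + 109/39) - 12514) = 8598 - (-8937)*(181/39 - 12514) = 8598 - (-8937)*(-487865)/39 = 8598 - 1*1453349835/13 = 8598 - 1453349835/13 = -1453238061/13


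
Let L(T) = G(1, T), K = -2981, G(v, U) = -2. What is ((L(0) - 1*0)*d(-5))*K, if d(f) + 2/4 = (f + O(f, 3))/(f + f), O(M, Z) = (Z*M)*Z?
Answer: 26829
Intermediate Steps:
O(M, Z) = M*Z² (O(M, Z) = (M*Z)*Z = M*Z²)
L(T) = -2
d(f) = 9/2 (d(f) = -½ + (f + f*3²)/(f + f) = -½ + (f + f*9)/((2*f)) = -½ + (f + 9*f)*(1/(2*f)) = -½ + (10*f)*(1/(2*f)) = -½ + 5 = 9/2)
((L(0) - 1*0)*d(-5))*K = ((-2 - 1*0)*(9/2))*(-2981) = ((-2 + 0)*(9/2))*(-2981) = -2*9/2*(-2981) = -9*(-2981) = 26829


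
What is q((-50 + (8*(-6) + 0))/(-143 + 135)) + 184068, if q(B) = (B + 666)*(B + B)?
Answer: 1605481/8 ≈ 2.0069e+5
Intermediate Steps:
q(B) = 2*B*(666 + B) (q(B) = (666 + B)*(2*B) = 2*B*(666 + B))
q((-50 + (8*(-6) + 0))/(-143 + 135)) + 184068 = 2*((-50 + (8*(-6) + 0))/(-143 + 135))*(666 + (-50 + (8*(-6) + 0))/(-143 + 135)) + 184068 = 2*((-50 + (-48 + 0))/(-8))*(666 + (-50 + (-48 + 0))/(-8)) + 184068 = 2*((-50 - 48)*(-1/8))*(666 + (-50 - 48)*(-1/8)) + 184068 = 2*(-98*(-1/8))*(666 - 98*(-1/8)) + 184068 = 2*(49/4)*(666 + 49/4) + 184068 = 2*(49/4)*(2713/4) + 184068 = 132937/8 + 184068 = 1605481/8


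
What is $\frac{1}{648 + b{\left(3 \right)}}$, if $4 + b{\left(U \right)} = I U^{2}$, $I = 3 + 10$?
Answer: $\frac{1}{761} \approx 0.0013141$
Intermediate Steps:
$I = 13$
$b{\left(U \right)} = -4 + 13 U^{2}$
$\frac{1}{648 + b{\left(3 \right)}} = \frac{1}{648 - \left(4 - 13 \cdot 3^{2}\right)} = \frac{1}{648 + \left(-4 + 13 \cdot 9\right)} = \frac{1}{648 + \left(-4 + 117\right)} = \frac{1}{648 + 113} = \frac{1}{761}$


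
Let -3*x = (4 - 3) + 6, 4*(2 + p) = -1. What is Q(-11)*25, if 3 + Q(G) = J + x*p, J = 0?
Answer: 225/4 ≈ 56.250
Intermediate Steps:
p = -9/4 (p = -2 + (¼)*(-1) = -2 - ¼ = -9/4 ≈ -2.2500)
x = -7/3 (x = -((4 - 3) + 6)/3 = -(1 + 6)/3 = -⅓*7 = -7/3 ≈ -2.3333)
Q(G) = 9/4 (Q(G) = -3 + (0 - 7/3*(-9/4)) = -3 + (0 + 21/4) = -3 + 21/4 = 9/4)
Q(-11)*25 = (9/4)*25 = 225/4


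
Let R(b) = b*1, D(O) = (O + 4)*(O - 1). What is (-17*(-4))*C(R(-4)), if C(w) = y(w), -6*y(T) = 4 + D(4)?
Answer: -952/3 ≈ -317.33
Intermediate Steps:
D(O) = (-1 + O)*(4 + O) (D(O) = (4 + O)*(-1 + O) = (-1 + O)*(4 + O))
R(b) = b
y(T) = -14/3 (y(T) = -(4 + (-4 + 4² + 3*4))/6 = -(4 + (-4 + 16 + 12))/6 = -(4 + 24)/6 = -⅙*28 = -14/3)
C(w) = -14/3
(-17*(-4))*C(R(-4)) = -17*(-4)*(-14/3) = 68*(-14/3) = -952/3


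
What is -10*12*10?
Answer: -1200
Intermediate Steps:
-10*12*10 = -120*10 = -1200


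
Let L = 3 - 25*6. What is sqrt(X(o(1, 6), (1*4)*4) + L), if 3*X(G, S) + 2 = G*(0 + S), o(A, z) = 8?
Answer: I*sqrt(105) ≈ 10.247*I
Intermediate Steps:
X(G, S) = -2/3 + G*S/3 (X(G, S) = -2/3 + (G*(0 + S))/3 = -2/3 + (G*S)/3 = -2/3 + G*S/3)
L = -147 (L = 3 - 150 = -147)
sqrt(X(o(1, 6), (1*4)*4) + L) = sqrt((-2/3 + (1/3)*8*((1*4)*4)) - 147) = sqrt((-2/3 + (1/3)*8*(4*4)) - 147) = sqrt((-2/3 + (1/3)*8*16) - 147) = sqrt((-2/3 + 128/3) - 147) = sqrt(42 - 147) = sqrt(-105) = I*sqrt(105)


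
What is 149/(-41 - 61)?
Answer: -149/102 ≈ -1.4608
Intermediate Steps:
149/(-41 - 61) = 149/(-102) = 149*(-1/102) = -149/102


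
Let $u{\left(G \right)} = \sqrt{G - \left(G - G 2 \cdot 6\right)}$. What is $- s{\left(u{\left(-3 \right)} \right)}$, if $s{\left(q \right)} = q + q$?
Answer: $- 12 i \approx - 12.0 i$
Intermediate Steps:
$u{\left(G \right)} = 2 \sqrt{3} \sqrt{G}$ ($u{\left(G \right)} = \sqrt{G - \left(G - 2 G 6\right)} = \sqrt{G + \left(12 G - G\right)} = \sqrt{G + 11 G} = \sqrt{12 G} = 2 \sqrt{3} \sqrt{G}$)
$s{\left(q \right)} = 2 q$
$- s{\left(u{\left(-3 \right)} \right)} = - 2 \cdot 2 \sqrt{3} \sqrt{-3} = - 2 \cdot 2 \sqrt{3} i \sqrt{3} = - 2 \cdot 6 i = - 12 i$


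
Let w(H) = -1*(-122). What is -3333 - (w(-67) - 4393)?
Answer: 938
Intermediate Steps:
w(H) = 122
-3333 - (w(-67) - 4393) = -3333 - (122 - 4393) = -3333 - 1*(-4271) = -3333 + 4271 = 938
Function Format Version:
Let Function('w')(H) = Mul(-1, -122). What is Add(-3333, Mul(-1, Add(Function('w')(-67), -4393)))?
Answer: 938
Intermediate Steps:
Function('w')(H) = 122
Add(-3333, Mul(-1, Add(Function('w')(-67), -4393))) = Add(-3333, Mul(-1, Add(122, -4393))) = Add(-3333, Mul(-1, -4271)) = Add(-3333, 4271) = 938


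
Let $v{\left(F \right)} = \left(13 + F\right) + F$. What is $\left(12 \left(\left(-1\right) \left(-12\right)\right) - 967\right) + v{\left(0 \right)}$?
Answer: $-810$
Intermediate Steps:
$v{\left(F \right)} = 13 + 2 F$
$\left(12 \left(\left(-1\right) \left(-12\right)\right) - 967\right) + v{\left(0 \right)} = \left(12 \left(\left(-1\right) \left(-12\right)\right) - 967\right) + \left(13 + 2 \cdot 0\right) = \left(12 \cdot 12 - 967\right) + \left(13 + 0\right) = \left(144 - 967\right) + 13 = -823 + 13 = -810$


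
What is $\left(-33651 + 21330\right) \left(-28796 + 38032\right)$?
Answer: $-113796756$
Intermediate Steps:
$\left(-33651 + 21330\right) \left(-28796 + 38032\right) = \left(-12321\right) 9236 = -113796756$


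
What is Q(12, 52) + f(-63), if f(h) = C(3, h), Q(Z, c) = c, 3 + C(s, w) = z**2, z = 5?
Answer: 74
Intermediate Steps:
C(s, w) = 22 (C(s, w) = -3 + 5**2 = -3 + 25 = 22)
f(h) = 22
Q(12, 52) + f(-63) = 52 + 22 = 74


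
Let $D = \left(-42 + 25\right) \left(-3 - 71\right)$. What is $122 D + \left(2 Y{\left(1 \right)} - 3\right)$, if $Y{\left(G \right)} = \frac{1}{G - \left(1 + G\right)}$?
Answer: $153471$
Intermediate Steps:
$D = 1258$ ($D = \left(-17\right) \left(-74\right) = 1258$)
$Y{\left(G \right)} = -1$ ($Y{\left(G \right)} = \frac{1}{-1} = -1$)
$122 D + \left(2 Y{\left(1 \right)} - 3\right) = 122 \cdot 1258 + \left(2 \left(-1\right) - 3\right) = 153476 - 5 = 153471$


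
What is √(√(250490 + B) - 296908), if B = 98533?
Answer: √(-296908 + √349023) ≈ 544.35*I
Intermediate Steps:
√(√(250490 + B) - 296908) = √(√(250490 + 98533) - 296908) = √(√349023 - 296908) = √(-296908 + √349023)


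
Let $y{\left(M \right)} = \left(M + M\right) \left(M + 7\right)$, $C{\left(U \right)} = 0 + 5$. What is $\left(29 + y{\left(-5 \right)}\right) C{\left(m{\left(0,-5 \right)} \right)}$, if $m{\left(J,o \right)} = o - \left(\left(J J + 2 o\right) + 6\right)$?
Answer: $45$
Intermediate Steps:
$m{\left(J,o \right)} = -6 - o - J^{2}$ ($m{\left(J,o \right)} = o - \left(\left(J^{2} + 2 o\right) + 6\right) = o - \left(6 + J^{2} + 2 o\right) = -6 - o - J^{2}$)
$C{\left(U \right)} = 5$
$y{\left(M \right)} = 2 M \left(7 + M\right)$
$\left(29 + y{\left(-5 \right)}\right) C{\left(m{\left(0,-5 \right)} \right)} = \left(29 + 2 \left(-5\right) \left(7 - 5\right)\right) 5 = \left(29 + 2 \left(-5\right) 2\right) 5 = \left(29 - 20\right) 5 = 9 \cdot 5 = 45$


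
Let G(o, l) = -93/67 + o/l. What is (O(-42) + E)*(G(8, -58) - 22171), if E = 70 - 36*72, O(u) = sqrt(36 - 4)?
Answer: 108650831796/1943 - 172324872*sqrt(2)/1943 ≈ 5.5794e+7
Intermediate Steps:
G(o, l) = -93/67 + o/l (G(o, l) = -93*1/67 + o/l = -93/67 + o/l)
O(u) = 4*sqrt(2) (O(u) = sqrt(32) = 4*sqrt(2))
E = -2522 (E = 70 - 2592 = -2522)
(O(-42) + E)*(G(8, -58) - 22171) = (4*sqrt(2) - 2522)*((-93/67 + 8/(-58)) - 22171) = (-2522 + 4*sqrt(2))*((-93/67 + 8*(-1/58)) - 22171) = (-2522 + 4*sqrt(2))*((-93/67 - 4/29) - 22171) = (-2522 + 4*sqrt(2))*(-2965/1943 - 22171) = (-2522 + 4*sqrt(2))*(-43081218/1943) = 108650831796/1943 - 172324872*sqrt(2)/1943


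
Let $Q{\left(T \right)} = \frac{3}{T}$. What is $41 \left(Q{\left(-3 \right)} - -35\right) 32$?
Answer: $44608$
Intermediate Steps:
$41 \left(Q{\left(-3 \right)} - -35\right) 32 = 41 \left(\frac{3}{-3} - -35\right) 32 = 41 \left(3 \left(- \frac{1}{3}\right) + 35\right) 32 = 41 \left(-1 + 35\right) 32 = 41 \cdot 34 \cdot 32 = 1394 \cdot 32 = 44608$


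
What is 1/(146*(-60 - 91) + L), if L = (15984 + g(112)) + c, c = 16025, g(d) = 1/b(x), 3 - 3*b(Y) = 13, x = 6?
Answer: 10/99627 ≈ 0.00010037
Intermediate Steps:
b(Y) = -10/3 (b(Y) = 1 - ⅓*13 = 1 - 13/3 = -10/3)
g(d) = -3/10 (g(d) = 1/(-10/3) = -3/10)
L = 320087/10 (L = (15984 - 3/10) + 16025 = 159837/10 + 16025 = 320087/10 ≈ 32009.)
1/(146*(-60 - 91) + L) = 1/(146*(-60 - 91) + 320087/10) = 1/(146*(-151) + 320087/10) = 1/(-22046 + 320087/10) = 1/(99627/10) = 10/99627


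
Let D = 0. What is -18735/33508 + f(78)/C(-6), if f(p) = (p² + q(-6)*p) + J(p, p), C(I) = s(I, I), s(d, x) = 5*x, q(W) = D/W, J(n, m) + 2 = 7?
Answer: -102296131/502620 ≈ -203.53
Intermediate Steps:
J(n, m) = 5 (J(n, m) = -2 + 7 = 5)
q(W) = 0 (q(W) = 0/W = 0)
C(I) = 5*I
f(p) = 5 + p² (f(p) = (p² + 0*p) + 5 = (p² + 0) + 5 = p² + 5 = 5 + p²)
-18735/33508 + f(78)/C(-6) = -18735/33508 + (5 + 78²)/((5*(-6))) = -18735*1/33508 + (5 + 6084)/(-30) = -18735/33508 + 6089*(-1/30) = -18735/33508 - 6089/30 = -102296131/502620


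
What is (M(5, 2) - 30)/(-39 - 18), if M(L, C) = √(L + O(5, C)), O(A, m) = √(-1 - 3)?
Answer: 10/19 - √(5 + 2*I)/57 ≈ 0.48634 - 0.007699*I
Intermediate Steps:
O(A, m) = 2*I (O(A, m) = √(-4) = 2*I)
M(L, C) = √(L + 2*I)
(M(5, 2) - 30)/(-39 - 18) = (√(5 + 2*I) - 30)/(-39 - 18) = (-30 + √(5 + 2*I))/(-57) = -(-30 + √(5 + 2*I))/57 = 10/19 - √(5 + 2*I)/57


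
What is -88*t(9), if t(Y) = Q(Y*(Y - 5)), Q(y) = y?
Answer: -3168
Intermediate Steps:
t(Y) = Y*(-5 + Y) (t(Y) = Y*(Y - 5) = Y*(-5 + Y))
-88*t(9) = -792*(-5 + 9) = -792*4 = -88*36 = -3168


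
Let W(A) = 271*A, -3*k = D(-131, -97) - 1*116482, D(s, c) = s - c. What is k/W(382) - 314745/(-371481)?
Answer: 23505429311/19228228041 ≈ 1.2224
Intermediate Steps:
k = 116516/3 (k = -((-131 - 1*(-97)) - 1*116482)/3 = -((-131 + 97) - 116482)/3 = -(-34 - 116482)/3 = -⅓*(-116516) = 116516/3 ≈ 38839.)
k/W(382) - 314745/(-371481) = 116516/(3*((271*382))) - 314745/(-371481) = (116516/3)/103522 - 314745*(-1/371481) = (116516/3)*(1/103522) + 104915/123827 = 58258/155283 + 104915/123827 = 23505429311/19228228041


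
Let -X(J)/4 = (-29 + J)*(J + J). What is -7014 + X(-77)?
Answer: -72310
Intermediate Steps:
X(J) = -8*J*(-29 + J) (X(J) = -4*(-29 + J)*(J + J) = -4*(-29 + J)*2*J = -8*J*(-29 + J))
-7014 + X(-77) = -7014 + 8*(-77)*(29 - 1*(-77)) = -7014 + 8*(-77)*(29 + 77) = -7014 + 8*(-77)*106 = -7014 - 65296 = -72310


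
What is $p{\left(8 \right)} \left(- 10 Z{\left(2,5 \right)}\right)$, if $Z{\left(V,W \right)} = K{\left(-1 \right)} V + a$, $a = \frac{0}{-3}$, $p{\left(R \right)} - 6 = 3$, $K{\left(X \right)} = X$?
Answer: $180$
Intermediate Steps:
$p{\left(R \right)} = 9$ ($p{\left(R \right)} = 6 + 3 = 9$)
$a = 0$ ($a = 0 \left(- \frac{1}{3}\right) = 0$)
$Z{\left(V,W \right)} = - V$ ($Z{\left(V,W \right)} = - V + 0 = - V$)
$p{\left(8 \right)} \left(- 10 Z{\left(2,5 \right)}\right) = 9 \left(- 10 \left(\left(-1\right) 2\right)\right) = 9 \left(\left(-10\right) \left(-2\right)\right) = 9 \cdot 20 = 180$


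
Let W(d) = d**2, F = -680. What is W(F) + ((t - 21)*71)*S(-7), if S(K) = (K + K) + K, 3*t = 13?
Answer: 487250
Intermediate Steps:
t = 13/3 (t = (1/3)*13 = 13/3 ≈ 4.3333)
S(K) = 3*K (S(K) = 2*K + K = 3*K)
W(F) + ((t - 21)*71)*S(-7) = (-680)**2 + ((13/3 - 21)*71)*(3*(-7)) = 462400 - 50/3*71*(-21) = 462400 - 3550/3*(-21) = 462400 + 24850 = 487250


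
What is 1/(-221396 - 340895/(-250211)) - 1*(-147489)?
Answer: 8170208265637018/55395373661 ≈ 1.4749e+5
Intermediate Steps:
1/(-221396 - 340895/(-250211)) - 1*(-147489) = 1/(-221396 - 340895*(-1/250211)) + 147489 = 1/(-221396 + 340895/250211) + 147489 = 1/(-55395373661/250211) + 147489 = -250211/55395373661 + 147489 = 8170208265637018/55395373661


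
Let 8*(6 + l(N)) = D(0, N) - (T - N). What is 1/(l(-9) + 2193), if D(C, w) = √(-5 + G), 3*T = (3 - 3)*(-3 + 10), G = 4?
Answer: 69948/152897585 - 4*I/152897585 ≈ 0.00045748 - 2.6161e-8*I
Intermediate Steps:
T = 0 (T = ((3 - 3)*(-3 + 10))/3 = (0*7)/3 = (⅓)*0 = 0)
D(C, w) = I (D(C, w) = √(-5 + 4) = √(-1) = I)
l(N) = -6 + I/8 + N/8 (l(N) = -6 + (I - (0 - N))/8 = -6 + (I - (-1)*N)/8 = -6 + (I + N)/8 = -6 + (I/8 + N/8) = -6 + I/8 + N/8)
1/(l(-9) + 2193) = 1/((-6 + I/8 + (⅛)*(-9)) + 2193) = 1/((-6 + I/8 - 9/8) + 2193) = 1/((-57/8 + I/8) + 2193) = 1/(17487/8 + I/8) = 32*(17487/8 - I/8)/152897585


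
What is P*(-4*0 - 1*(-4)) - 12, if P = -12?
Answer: -60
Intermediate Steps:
P*(-4*0 - 1*(-4)) - 12 = -12*(-4*0 - 1*(-4)) - 12 = -12*(0 + 4) - 12 = -12*4 - 12 = -48 - 12 = -60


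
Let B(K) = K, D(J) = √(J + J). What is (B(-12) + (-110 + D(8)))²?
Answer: 13924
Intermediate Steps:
D(J) = √2*√J (D(J) = √(2*J) = √2*√J)
(B(-12) + (-110 + D(8)))² = (-12 + (-110 + √2*√8))² = (-12 + (-110 + √2*(2*√2)))² = (-12 + (-110 + 4))² = (-12 - 106)² = (-118)² = 13924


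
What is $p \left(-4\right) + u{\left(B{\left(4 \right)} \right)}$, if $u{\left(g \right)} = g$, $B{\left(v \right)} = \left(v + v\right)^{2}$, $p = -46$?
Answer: $248$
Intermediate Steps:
$B{\left(v \right)} = 4 v^{2}$ ($B{\left(v \right)} = \left(2 v\right)^{2} = 4 v^{2}$)
$p \left(-4\right) + u{\left(B{\left(4 \right)} \right)} = \left(-46\right) \left(-4\right) + 4 \cdot 4^{2} = 184 + 4 \cdot 16 = 184 + 64 = 248$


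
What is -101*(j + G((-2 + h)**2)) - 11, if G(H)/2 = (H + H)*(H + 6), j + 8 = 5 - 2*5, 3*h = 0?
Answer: -14858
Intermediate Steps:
h = 0 (h = (1/3)*0 = 0)
j = -13 (j = -8 + (5 - 2*5) = -8 + (5 - 10) = -8 - 5 = -13)
G(H) = 4*H*(6 + H) (G(H) = 2*((H + H)*(H + 6)) = 2*((2*H)*(6 + H)) = 2*(2*H*(6 + H)) = 4*H*(6 + H))
-101*(j + G((-2 + h)**2)) - 11 = -101*(-13 + 4*(-2 + 0)**2*(6 + (-2 + 0)**2)) - 11 = -101*(-13 + 4*(-2)**2*(6 + (-2)**2)) - 11 = -101*(-13 + 4*4*(6 + 4)) - 11 = -101*(-13 + 4*4*10) - 11 = -101*(-13 + 160) - 11 = -101*147 - 11 = -14847 - 11 = -14858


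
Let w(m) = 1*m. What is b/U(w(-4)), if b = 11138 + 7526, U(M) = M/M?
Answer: 18664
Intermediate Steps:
w(m) = m
U(M) = 1
b = 18664
b/U(w(-4)) = 18664/1 = 18664*1 = 18664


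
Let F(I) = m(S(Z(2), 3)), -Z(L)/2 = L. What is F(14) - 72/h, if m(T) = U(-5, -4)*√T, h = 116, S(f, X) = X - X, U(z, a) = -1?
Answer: -18/29 ≈ -0.62069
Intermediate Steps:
Z(L) = -2*L
S(f, X) = 0
m(T) = -√T
F(I) = 0 (F(I) = -√0 = -1*0 = 0)
F(14) - 72/h = 0 - 72/116 = 0 - 1*18/29 = 0 - 18/29 = -18/29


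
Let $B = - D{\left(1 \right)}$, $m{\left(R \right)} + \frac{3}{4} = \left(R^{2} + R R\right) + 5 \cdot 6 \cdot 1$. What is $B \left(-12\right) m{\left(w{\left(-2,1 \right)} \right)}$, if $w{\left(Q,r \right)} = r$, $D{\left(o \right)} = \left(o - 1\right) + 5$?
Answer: $1875$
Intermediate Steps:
$D{\left(o \right)} = 4 + o$ ($D{\left(o \right)} = \left(-1 + o\right) + 5 = 4 + o$)
$m{\left(R \right)} = \frac{117}{4} + 2 R^{2}$ ($m{\left(R \right)} = - \frac{3}{4} + \left(\left(R^{2} + R R\right) + 5 \cdot 6 \cdot 1\right) = - \frac{3}{4} + \left(\left(R^{2} + R^{2}\right) + 30 \cdot 1\right) = - \frac{3}{4} + \left(2 R^{2} + 30\right) = - \frac{3}{4} + \left(30 + 2 R^{2}\right) = \frac{117}{4} + 2 R^{2}$)
$B = -5$ ($B = - (4 + 1) = \left(-1\right) 5 = -5$)
$B \left(-12\right) m{\left(w{\left(-2,1 \right)} \right)} = \left(-5\right) \left(-12\right) \left(\frac{117}{4} + 2 \cdot 1^{2}\right) = 60 \left(\frac{117}{4} + 2 \cdot 1\right) = 60 \left(\frac{117}{4} + 2\right) = 60 \cdot \frac{125}{4} = 1875$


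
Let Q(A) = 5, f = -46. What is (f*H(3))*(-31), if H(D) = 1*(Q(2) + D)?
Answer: 11408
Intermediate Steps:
H(D) = 5 + D (H(D) = 1*(5 + D) = 5 + D)
(f*H(3))*(-31) = -46*(5 + 3)*(-31) = -46*8*(-31) = -368*(-31) = 11408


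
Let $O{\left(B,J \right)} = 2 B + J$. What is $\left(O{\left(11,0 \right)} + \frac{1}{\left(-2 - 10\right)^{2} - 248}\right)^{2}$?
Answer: $\frac{5230369}{10816} \approx 483.58$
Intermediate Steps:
$O{\left(B,J \right)} = J + 2 B$
$\left(O{\left(11,0 \right)} + \frac{1}{\left(-2 - 10\right)^{2} - 248}\right)^{2} = \left(\left(0 + 2 \cdot 11\right) + \frac{1}{\left(-2 - 10\right)^{2} - 248}\right)^{2} = \left(\left(0 + 22\right) + \frac{1}{\left(-12\right)^{2} - 248}\right)^{2} = \left(22 + \frac{1}{144 - 248}\right)^{2} = \left(22 + \frac{1}{-104}\right)^{2} = \left(22 - \frac{1}{104}\right)^{2} = \left(\frac{2287}{104}\right)^{2} = \frac{5230369}{10816}$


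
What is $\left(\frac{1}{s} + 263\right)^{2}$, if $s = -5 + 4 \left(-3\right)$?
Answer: $\frac{19980900}{289} \approx 69138.0$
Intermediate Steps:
$s = -17$ ($s = -5 - 12 = -17$)
$\left(\frac{1}{s} + 263\right)^{2} = \left(\frac{1}{-17} + 263\right)^{2} = \left(- \frac{1}{17} + 263\right)^{2} = \left(\frac{4470}{17}\right)^{2} = \frac{19980900}{289}$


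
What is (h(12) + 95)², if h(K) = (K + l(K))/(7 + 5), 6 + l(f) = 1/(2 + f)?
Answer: 257442025/28224 ≈ 9121.4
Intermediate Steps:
l(f) = -6 + 1/(2 + f)
h(K) = K/12 + (-11 - 6*K)/(12*(2 + K)) (h(K) = (K + (-11 - 6*K)/(2 + K))/(7 + 5) = (K + (-11 - 6*K)/(2 + K))/12 = (K + (-11 - 6*K)/(2 + K))*(1/12) = K/12 + (-11 - 6*K)/(12*(2 + K)))
(h(12) + 95)² = ((-11 + 12² - 4*12)/(12*(2 + 12)) + 95)² = ((1/12)*(-11 + 144 - 48)/14 + 95)² = ((1/12)*(1/14)*85 + 95)² = (85/168 + 95)² = (16045/168)² = 257442025/28224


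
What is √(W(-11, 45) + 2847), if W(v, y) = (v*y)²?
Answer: 8*√3873 ≈ 497.87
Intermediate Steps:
W(v, y) = v²*y²
√(W(-11, 45) + 2847) = √((-11)²*45² + 2847) = √(121*2025 + 2847) = √(245025 + 2847) = √247872 = 8*√3873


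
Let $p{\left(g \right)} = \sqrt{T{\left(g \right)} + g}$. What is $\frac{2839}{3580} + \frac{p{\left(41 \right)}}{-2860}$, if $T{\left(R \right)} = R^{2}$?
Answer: $\frac{2839}{3580} - \frac{\sqrt{1722}}{2860} \approx 0.77851$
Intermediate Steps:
$p{\left(g \right)} = \sqrt{g + g^{2}}$ ($p{\left(g \right)} = \sqrt{g^{2} + g} = \sqrt{g + g^{2}}$)
$\frac{2839}{3580} + \frac{p{\left(41 \right)}}{-2860} = \frac{2839}{3580} + \frac{\sqrt{41 \left(1 + 41\right)}}{-2860} = 2839 \cdot \frac{1}{3580} + \sqrt{41 \cdot 42} \left(- \frac{1}{2860}\right) = \frac{2839}{3580} + \sqrt{1722} \left(- \frac{1}{2860}\right) = \frac{2839}{3580} - \frac{\sqrt{1722}}{2860}$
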